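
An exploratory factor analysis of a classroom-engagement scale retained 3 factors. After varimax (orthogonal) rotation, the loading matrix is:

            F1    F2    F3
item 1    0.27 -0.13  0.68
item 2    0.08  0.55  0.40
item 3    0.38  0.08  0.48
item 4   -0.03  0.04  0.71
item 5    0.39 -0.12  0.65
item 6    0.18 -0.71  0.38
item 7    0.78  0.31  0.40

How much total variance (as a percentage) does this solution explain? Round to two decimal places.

Communalities: 0.5522, 0.4689, 0.3812, 0.5066, 0.5890, 0.6809, 0.8645; Σh² = 4.0433.
Total variance with 7 standardized items is 7, so the solution explains 4.0433/7 = 0.5776 = 57.76%.

57.76%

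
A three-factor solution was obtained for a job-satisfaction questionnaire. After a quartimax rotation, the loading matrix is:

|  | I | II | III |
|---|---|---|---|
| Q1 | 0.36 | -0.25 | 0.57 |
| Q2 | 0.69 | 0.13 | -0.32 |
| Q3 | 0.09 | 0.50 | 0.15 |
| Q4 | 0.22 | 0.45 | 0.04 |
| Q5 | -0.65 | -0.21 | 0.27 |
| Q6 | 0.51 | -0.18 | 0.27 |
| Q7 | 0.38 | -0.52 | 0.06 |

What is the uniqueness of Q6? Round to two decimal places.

h² = 0.51² + (-0.18)² + 0.27² = 0.2601 + 0.0324 + 0.0729 = 0.3654
Uniqueness u² = 1 − h² = 1 − 0.3654 = 0.6346

0.63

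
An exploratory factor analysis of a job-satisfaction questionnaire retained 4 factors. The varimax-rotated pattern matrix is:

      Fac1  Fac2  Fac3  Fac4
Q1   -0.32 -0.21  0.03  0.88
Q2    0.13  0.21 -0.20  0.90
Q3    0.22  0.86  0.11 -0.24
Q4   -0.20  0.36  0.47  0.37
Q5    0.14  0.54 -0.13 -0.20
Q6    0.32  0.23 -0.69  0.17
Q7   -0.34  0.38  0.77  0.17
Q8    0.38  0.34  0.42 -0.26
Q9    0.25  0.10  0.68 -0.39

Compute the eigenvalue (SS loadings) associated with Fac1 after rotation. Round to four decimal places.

SS loadings for Fac1 = (-0.32)² + 0.13² + 0.22² + (-0.20)² + 0.14² + 0.32² + (-0.34)² + 0.38² + 0.25² = 0.1024 + 0.0169 + 0.0484 + 0.0400 + 0.0196 + 0.1024 + 0.1156 + 0.1444 + 0.0625 = 0.6522

0.6522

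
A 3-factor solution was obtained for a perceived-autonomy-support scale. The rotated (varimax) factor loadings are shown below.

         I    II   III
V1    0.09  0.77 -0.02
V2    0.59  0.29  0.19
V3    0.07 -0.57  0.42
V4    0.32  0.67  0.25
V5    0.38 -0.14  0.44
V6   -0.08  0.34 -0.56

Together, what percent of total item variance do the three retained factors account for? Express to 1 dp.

SS loadings by factor: 0.6143, 1.5860, 0.7826; total = 2.9829.
Total variance with 6 standardized items is 6, so the solution explains 2.9829/6 = 0.4971 = 49.71%.

49.7%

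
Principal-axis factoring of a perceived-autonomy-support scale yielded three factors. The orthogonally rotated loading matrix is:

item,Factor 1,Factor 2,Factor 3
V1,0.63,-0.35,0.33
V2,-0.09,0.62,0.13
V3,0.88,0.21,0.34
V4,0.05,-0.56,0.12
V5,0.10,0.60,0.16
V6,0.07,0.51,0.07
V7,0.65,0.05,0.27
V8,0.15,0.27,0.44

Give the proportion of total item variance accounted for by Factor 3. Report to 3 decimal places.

SS loadings for Factor 3 = 0.33² + 0.13² + 0.34² + 0.12² + 0.16² + 0.07² + 0.27² + 0.44² = 0.5528
Proportion of variance = 0.5528 / 8 = 0.0691.

0.069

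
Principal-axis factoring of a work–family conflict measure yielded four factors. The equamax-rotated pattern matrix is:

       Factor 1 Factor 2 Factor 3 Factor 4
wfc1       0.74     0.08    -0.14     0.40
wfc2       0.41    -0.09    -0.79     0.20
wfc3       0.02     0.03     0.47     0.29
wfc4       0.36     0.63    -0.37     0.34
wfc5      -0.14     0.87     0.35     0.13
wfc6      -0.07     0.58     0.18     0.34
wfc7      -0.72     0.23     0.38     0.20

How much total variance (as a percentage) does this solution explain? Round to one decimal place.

SS loadings by factor: 1.3886, 1.5585, 1.3008, 0.5722; total = 4.8201.
Total variance with 7 standardized items is 7, so the solution explains 4.8201/7 = 0.6886 = 68.86%.

68.9%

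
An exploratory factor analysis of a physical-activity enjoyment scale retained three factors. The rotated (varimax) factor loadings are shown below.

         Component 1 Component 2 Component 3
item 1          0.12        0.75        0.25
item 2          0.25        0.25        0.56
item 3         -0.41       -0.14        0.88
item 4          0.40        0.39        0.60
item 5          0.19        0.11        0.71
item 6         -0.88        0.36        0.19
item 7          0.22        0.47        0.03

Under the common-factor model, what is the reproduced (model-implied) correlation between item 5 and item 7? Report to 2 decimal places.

r̂ = Σ λ_i·λ_j across factors = (0.19)(0.22) + (0.11)(0.47) + (0.71)(0.03)
  = +0.0418 +0.0517 +0.0213 = 0.1148

0.11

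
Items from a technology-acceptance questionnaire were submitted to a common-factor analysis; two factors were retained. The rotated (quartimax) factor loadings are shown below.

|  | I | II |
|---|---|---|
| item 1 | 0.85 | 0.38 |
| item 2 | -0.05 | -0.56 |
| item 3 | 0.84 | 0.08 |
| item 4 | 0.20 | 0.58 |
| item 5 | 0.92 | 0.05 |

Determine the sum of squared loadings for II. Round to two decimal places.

0.80

SS loadings for II = 0.38² + (-0.56)² + 0.08² + 0.58² + 0.05² = 0.1444 + 0.3136 + 0.0064 + 0.3364 + 0.0025 = 0.8033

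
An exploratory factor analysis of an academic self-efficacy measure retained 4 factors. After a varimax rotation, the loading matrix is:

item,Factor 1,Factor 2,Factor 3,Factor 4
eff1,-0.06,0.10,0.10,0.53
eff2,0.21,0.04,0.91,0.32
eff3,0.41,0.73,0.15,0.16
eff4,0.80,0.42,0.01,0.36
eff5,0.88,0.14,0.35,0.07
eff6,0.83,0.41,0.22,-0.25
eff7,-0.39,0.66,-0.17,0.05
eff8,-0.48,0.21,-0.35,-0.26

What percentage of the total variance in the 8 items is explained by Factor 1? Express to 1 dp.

33.8%

SS loadings for Factor 1 = (-0.06)² + 0.21² + 0.41² + 0.80² + 0.88² + 0.83² + (-0.39)² + (-0.48)² = 2.7016
With 8 standardized items, total variance = 8. Proportion = 2.7016/8 = 0.3377 → 33.77%.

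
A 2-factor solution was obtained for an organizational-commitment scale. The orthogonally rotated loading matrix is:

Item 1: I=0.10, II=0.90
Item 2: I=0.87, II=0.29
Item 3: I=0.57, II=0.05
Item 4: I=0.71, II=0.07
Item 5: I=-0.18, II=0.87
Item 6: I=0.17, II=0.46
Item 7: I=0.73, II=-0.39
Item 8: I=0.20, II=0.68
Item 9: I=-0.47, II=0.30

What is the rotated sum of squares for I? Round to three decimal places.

2.451

SS loadings for I = 0.10² + 0.87² + 0.57² + 0.71² + (-0.18)² + 0.17² + 0.73² + 0.20² + (-0.47)² = 0.0100 + 0.7569 + 0.3249 + 0.5041 + 0.0324 + 0.0289 + 0.5329 + 0.0400 + 0.2209 = 2.4510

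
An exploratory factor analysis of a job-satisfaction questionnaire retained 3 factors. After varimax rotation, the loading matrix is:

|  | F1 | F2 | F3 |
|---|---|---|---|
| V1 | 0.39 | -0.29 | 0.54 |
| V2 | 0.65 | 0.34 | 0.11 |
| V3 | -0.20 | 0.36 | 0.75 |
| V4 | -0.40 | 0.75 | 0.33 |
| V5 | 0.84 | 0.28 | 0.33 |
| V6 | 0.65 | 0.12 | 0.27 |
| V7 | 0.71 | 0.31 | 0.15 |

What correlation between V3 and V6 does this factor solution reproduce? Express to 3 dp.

r̂ = Σ λ_i·λ_j across factors = (-0.20)(0.65) + (0.36)(0.12) + (0.75)(0.27)
  = -0.1300 +0.0432 +0.2025 = 0.1157

0.116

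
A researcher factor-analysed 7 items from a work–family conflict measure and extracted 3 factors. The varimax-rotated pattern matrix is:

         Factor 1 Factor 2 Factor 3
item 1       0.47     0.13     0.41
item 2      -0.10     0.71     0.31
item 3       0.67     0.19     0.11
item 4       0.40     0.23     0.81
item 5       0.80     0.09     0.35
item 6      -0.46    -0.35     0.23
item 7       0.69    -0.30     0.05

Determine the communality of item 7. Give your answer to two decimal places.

h² = 0.69² + (-0.30)² + 0.05² = 0.4761 + 0.0900 + 0.0025 = 0.5686

0.57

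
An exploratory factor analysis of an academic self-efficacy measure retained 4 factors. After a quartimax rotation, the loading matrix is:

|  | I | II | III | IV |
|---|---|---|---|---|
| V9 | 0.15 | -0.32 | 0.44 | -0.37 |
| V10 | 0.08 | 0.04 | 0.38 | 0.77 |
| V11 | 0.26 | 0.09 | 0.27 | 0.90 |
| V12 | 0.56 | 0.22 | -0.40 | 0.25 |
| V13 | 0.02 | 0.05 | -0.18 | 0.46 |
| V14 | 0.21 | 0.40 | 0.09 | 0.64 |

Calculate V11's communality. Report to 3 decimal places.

0.959

h² = 0.26² + 0.09² + 0.27² + 0.90² = 0.0676 + 0.0081 + 0.0729 + 0.8100 = 0.9586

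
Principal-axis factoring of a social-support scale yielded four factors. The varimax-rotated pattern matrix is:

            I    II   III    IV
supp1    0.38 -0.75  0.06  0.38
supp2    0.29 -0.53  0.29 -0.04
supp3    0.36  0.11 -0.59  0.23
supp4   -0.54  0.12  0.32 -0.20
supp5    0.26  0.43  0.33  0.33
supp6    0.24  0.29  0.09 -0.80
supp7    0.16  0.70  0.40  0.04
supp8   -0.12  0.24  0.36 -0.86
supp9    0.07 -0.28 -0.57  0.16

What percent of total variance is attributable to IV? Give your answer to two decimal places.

SS loadings for IV = 0.38² + (-0.04)² + 0.23² + (-0.20)² + 0.33² + (-0.80)² + 0.04² + (-0.86)² + 0.16² = 1.7546
With 9 standardized items, total variance = 9. Proportion = 1.7546/9 = 0.1950 → 19.50%.

19.50%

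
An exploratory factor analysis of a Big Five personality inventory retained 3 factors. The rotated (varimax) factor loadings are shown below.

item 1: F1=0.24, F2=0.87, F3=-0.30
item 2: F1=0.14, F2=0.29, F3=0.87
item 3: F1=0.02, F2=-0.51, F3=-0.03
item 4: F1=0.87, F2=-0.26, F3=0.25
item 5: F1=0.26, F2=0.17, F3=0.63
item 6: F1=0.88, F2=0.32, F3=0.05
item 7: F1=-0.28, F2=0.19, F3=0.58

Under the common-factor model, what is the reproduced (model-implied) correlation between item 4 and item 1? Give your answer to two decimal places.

-0.09

r̂ = Σ λ_i·λ_j across factors = (0.87)(0.24) + (-0.26)(0.87) + (0.25)(-0.30)
  = +0.2088 -0.2262 -0.0750 = -0.0924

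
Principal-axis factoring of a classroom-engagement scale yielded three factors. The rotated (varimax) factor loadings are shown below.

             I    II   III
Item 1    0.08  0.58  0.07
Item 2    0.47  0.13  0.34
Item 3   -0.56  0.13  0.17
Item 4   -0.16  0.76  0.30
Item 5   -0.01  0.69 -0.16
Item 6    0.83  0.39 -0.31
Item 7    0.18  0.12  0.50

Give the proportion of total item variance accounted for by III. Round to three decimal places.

0.087

SS loadings for III = 0.07² + 0.34² + 0.17² + 0.30² + (-0.16)² + (-0.31)² + 0.50² = 0.6111
Proportion of variance = 0.6111 / 7 = 0.0873.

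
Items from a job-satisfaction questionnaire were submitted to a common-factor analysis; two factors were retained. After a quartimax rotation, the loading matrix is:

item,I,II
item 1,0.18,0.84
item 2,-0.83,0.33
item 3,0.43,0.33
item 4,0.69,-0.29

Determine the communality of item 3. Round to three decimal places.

h² = 0.43² + 0.33² = 0.1849 + 0.1089 = 0.2938

0.294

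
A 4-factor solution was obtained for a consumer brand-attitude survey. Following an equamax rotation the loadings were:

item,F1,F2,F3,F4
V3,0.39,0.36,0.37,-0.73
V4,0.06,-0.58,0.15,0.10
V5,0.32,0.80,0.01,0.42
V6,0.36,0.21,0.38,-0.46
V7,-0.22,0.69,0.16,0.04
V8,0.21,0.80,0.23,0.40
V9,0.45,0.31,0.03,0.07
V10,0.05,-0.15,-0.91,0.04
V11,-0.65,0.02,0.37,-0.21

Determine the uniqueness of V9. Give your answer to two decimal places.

h² = 0.45² + 0.31² + 0.03² + 0.07² = 0.2025 + 0.0961 + 0.0009 + 0.0049 = 0.3044
Uniqueness u² = 1 − h² = 1 − 0.3044 = 0.6956

0.70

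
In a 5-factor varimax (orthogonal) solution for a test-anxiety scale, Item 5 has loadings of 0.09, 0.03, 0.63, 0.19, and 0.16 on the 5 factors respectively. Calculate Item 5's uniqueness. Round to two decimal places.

0.53

h² = 0.09² + 0.03² + 0.63² + 0.19² + 0.16² = 0.0081 + 0.0009 + 0.3969 + 0.0361 + 0.0256 = 0.4676
Uniqueness u² = 1 − h² = 1 − 0.4676 = 0.5324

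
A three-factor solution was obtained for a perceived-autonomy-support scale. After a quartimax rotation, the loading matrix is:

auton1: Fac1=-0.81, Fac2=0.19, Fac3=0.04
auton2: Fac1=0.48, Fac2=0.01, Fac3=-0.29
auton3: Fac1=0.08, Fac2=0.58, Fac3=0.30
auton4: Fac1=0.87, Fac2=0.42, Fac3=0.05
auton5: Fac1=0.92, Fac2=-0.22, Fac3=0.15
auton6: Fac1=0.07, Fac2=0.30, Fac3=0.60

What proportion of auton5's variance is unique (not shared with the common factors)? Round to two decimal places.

0.08

h² = 0.92² + (-0.22)² + 0.15² = 0.8464 + 0.0484 + 0.0225 = 0.9173
Uniqueness u² = 1 − h² = 1 − 0.9173 = 0.0827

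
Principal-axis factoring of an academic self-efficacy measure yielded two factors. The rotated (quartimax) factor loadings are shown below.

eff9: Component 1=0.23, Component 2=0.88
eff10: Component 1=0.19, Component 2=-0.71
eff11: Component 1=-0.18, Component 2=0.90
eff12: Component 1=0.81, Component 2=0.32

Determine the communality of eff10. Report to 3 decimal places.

0.540

h² = 0.19² + (-0.71)² = 0.0361 + 0.5041 = 0.5402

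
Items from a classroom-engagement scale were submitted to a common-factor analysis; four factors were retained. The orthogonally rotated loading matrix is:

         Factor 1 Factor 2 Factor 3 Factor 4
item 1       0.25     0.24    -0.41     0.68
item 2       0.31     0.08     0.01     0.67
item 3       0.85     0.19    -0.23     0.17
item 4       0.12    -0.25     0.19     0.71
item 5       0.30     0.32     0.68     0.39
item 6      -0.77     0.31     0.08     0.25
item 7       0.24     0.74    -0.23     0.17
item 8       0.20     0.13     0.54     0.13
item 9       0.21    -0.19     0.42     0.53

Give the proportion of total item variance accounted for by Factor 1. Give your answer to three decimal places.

SS loadings for Factor 1 = 0.25² + 0.31² + 0.85² + 0.12² + 0.30² + (-0.77)² + 0.24² + 0.20² + 0.21² = 1.7201
Proportion of variance = 1.7201 / 9 = 0.1911.

0.191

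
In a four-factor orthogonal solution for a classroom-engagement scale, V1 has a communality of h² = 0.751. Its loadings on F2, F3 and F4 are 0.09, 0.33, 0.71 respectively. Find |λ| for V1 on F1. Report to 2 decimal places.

Under orthogonal rotation h² = Σλ², so λ_F1² = h² − (0.6211) = 0.751 − 0.6211 = 0.1299.
|λ| = √0.1299 = 0.3604.

0.36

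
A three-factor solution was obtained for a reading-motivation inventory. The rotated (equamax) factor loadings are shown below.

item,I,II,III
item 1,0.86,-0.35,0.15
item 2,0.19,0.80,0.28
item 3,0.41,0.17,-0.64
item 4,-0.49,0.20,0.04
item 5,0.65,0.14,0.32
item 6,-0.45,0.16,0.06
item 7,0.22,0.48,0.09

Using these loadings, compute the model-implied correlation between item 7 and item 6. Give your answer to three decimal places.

r̂ = Σ λ_i·λ_j across factors = (0.22)(-0.45) + (0.48)(0.16) + (0.09)(0.06)
  = -0.0990 +0.0768 +0.0054 = -0.0168

-0.017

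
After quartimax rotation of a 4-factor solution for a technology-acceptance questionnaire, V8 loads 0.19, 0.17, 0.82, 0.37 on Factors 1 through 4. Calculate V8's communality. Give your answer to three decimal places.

h² = 0.19² + 0.17² + 0.82² + 0.37² = 0.0361 + 0.0289 + 0.6724 + 0.1369 = 0.8743

0.874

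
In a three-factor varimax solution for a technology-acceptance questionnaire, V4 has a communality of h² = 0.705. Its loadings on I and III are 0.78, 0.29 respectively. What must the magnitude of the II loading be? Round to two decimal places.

Under orthogonal rotation h² = Σλ², so λ_II² = h² − (0.6925) = 0.705 − 0.6925 = 0.0125.
|λ| = √0.0125 = 0.1118.

0.11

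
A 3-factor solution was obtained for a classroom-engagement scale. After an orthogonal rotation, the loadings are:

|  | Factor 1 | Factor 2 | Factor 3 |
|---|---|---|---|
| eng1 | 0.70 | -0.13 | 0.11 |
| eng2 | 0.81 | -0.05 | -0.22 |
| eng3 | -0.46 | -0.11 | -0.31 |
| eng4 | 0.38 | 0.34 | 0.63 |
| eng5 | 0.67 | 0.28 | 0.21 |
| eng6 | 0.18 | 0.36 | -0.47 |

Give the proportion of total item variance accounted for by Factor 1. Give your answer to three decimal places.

SS loadings for Factor 1 = 0.70² + 0.81² + (-0.46)² + 0.38² + 0.67² + 0.18² = 1.9834
Proportion of variance = 1.9834 / 6 = 0.3306.

0.331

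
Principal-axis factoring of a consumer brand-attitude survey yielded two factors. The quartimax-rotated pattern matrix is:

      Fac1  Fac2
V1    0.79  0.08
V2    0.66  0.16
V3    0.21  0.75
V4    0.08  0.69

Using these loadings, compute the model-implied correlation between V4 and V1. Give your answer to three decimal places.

r̂ = Σ λ_i·λ_j across factors = (0.08)(0.79) + (0.69)(0.08)
  = +0.0632 +0.0552 = 0.1184

0.118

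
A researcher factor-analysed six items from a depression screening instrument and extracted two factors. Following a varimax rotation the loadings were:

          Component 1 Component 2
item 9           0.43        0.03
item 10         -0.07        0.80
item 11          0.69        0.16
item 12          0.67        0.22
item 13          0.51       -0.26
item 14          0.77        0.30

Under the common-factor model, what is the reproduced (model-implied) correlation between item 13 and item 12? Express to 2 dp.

r̂ = Σ λ_i·λ_j across factors = (0.51)(0.67) + (-0.26)(0.22)
  = +0.3417 -0.0572 = 0.2845

0.28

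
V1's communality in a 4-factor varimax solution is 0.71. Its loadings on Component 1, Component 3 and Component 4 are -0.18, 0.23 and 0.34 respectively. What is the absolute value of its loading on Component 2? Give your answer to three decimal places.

Under orthogonal rotation h² = Σλ², so λ_Component 2² = h² − (0.2009) = 0.71 − 0.2009 = 0.5091.
|λ| = √0.5091 = 0.7135.

0.714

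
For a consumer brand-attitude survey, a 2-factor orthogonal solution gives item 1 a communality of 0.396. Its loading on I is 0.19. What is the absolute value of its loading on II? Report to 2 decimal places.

0.60

Under orthogonal rotation h² = Σλ², so λ_II² = h² − (0.0361) = 0.396 − 0.0361 = 0.3599.
|λ| = √0.3599 = 0.5999.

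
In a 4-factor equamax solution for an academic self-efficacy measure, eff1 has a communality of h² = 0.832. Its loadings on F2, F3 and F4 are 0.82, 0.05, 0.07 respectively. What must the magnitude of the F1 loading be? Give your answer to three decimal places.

Under orthogonal rotation h² = Σλ², so λ_F1² = h² − (0.6798) = 0.832 − 0.6798 = 0.1522.
|λ| = √0.1522 = 0.3901.

0.390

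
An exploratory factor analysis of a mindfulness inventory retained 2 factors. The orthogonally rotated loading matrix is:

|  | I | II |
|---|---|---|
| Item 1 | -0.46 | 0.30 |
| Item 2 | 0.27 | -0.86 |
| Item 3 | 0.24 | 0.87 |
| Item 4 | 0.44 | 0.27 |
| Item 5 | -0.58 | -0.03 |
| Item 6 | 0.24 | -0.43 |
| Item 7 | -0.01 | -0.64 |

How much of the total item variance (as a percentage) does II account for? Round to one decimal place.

32.2%

SS loadings for II = 0.30² + (-0.86)² + 0.87² + 0.27² + (-0.03)² + (-0.43)² + (-0.64)² = 2.2548
With 7 standardized items, total variance = 7. Proportion = 2.2548/7 = 0.3221 → 32.21%.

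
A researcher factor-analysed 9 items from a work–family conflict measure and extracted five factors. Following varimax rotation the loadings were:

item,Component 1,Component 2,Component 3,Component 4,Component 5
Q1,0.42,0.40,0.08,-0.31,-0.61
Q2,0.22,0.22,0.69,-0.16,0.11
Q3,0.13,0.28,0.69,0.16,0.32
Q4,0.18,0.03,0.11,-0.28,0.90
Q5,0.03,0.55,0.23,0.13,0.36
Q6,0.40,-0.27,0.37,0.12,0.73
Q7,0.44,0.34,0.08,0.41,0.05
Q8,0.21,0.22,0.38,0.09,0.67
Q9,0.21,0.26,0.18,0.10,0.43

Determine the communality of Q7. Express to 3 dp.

h² = 0.44² + 0.34² + 0.08² + 0.41² + 0.05² = 0.1936 + 0.1156 + 0.0064 + 0.1681 + 0.0025 = 0.4862

0.486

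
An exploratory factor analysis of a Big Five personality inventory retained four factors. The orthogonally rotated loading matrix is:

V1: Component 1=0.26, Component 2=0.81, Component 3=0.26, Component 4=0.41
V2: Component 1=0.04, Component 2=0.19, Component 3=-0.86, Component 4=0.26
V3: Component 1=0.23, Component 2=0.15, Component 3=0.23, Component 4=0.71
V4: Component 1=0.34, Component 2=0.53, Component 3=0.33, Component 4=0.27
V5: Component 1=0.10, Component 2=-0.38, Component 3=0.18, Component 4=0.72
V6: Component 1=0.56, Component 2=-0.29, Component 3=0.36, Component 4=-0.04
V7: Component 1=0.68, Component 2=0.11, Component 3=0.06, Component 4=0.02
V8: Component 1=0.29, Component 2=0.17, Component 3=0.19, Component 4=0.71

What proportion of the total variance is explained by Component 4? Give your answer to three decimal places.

SS loadings for Component 4 = 0.41² + 0.26² + 0.71² + 0.27² + 0.72² + (-0.04)² + 0.02² + 0.71² = 1.8372
Proportion of variance = 1.8372 / 8 = 0.2296.

0.230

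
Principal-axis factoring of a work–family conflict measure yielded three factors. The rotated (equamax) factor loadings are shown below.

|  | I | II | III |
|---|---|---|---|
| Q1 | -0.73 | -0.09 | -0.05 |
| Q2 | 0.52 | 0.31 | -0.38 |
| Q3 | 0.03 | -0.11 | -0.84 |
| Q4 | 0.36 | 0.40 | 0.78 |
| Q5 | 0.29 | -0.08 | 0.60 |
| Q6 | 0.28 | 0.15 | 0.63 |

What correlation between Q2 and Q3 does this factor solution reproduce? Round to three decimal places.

r̂ = Σ λ_i·λ_j across factors = (0.52)(0.03) + (0.31)(-0.11) + (-0.38)(-0.84)
  = +0.0156 -0.0341 +0.3192 = 0.3007

0.301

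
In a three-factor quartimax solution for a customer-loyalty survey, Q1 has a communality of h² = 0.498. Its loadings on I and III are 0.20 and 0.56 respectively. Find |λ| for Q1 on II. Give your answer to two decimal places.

0.38

Under orthogonal rotation h² = Σλ², so λ_II² = h² − (0.3536) = 0.498 − 0.3536 = 0.1444.
|λ| = √0.1444 = 0.3800.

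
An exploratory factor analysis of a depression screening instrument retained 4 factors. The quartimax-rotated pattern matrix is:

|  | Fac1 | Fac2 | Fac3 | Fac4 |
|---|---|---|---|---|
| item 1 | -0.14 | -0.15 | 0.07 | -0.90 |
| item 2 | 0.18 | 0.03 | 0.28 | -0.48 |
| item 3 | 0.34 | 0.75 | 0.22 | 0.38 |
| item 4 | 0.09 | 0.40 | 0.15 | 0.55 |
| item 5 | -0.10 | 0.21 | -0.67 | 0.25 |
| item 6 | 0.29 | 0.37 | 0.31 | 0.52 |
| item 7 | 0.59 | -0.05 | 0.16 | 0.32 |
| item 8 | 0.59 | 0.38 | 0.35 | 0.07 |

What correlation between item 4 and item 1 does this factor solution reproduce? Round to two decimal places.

-0.56

r̂ = Σ λ_i·λ_j across factors = (0.09)(-0.14) + (0.40)(-0.15) + (0.15)(0.07) + (0.55)(-0.90)
  = -0.0126 -0.0600 +0.0105 -0.4950 = -0.5571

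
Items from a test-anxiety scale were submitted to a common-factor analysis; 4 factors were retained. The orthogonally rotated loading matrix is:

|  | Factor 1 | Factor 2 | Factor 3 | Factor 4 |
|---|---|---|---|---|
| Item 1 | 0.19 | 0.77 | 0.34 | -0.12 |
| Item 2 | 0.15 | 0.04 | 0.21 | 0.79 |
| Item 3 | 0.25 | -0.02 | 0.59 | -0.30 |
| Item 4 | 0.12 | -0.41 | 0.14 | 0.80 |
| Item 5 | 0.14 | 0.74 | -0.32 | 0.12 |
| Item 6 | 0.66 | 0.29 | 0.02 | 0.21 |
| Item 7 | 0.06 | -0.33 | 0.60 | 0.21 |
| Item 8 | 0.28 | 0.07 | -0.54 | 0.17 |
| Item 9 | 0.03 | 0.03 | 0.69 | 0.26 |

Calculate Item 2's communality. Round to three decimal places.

h² = 0.15² + 0.04² + 0.21² + 0.79² = 0.0225 + 0.0016 + 0.0441 + 0.6241 = 0.6923

0.692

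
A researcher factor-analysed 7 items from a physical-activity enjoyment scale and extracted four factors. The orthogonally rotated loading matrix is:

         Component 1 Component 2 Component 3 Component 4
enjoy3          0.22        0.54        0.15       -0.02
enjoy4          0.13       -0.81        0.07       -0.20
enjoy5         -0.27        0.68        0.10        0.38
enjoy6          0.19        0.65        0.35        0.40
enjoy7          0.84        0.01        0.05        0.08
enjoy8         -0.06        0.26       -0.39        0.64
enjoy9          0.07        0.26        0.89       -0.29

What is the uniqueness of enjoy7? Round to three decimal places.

h² = 0.84² + 0.01² + 0.05² + 0.08² = 0.7056 + 0.0001 + 0.0025 + 0.0064 = 0.7146
Uniqueness u² = 1 − h² = 1 − 0.7146 = 0.2854

0.285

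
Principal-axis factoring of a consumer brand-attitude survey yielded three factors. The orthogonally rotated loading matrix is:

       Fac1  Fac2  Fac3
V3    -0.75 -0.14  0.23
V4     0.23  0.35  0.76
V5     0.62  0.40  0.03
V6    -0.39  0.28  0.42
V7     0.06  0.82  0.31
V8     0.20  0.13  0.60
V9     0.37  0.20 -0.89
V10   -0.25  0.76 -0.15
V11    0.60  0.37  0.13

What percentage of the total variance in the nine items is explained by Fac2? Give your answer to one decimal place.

20.3%

SS loadings for Fac2 = (-0.14)² + 0.35² + 0.40² + 0.28² + 0.82² + 0.13² + 0.20² + 0.76² + 0.37² = 1.8243
With 9 standardized items, total variance = 9. Proportion = 1.8243/9 = 0.2027 → 20.27%.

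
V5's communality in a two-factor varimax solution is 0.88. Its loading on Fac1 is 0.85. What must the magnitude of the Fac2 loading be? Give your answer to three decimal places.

Under orthogonal rotation h² = Σλ², so λ_Fac2² = h² − (0.7225) = 0.88 − 0.7225 = 0.1575.
|λ| = √0.1575 = 0.3969.

0.397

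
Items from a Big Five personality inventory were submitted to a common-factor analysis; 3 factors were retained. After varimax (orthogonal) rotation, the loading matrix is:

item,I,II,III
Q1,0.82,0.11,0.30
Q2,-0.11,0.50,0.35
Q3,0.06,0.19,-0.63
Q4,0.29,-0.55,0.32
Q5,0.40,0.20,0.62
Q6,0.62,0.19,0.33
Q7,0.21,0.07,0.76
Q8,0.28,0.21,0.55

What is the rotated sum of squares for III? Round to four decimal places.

2.0852

SS loadings for III = 0.30² + 0.35² + (-0.63)² + 0.32² + 0.62² + 0.33² + 0.76² + 0.55² = 0.0900 + 0.1225 + 0.3969 + 0.1024 + 0.3844 + 0.1089 + 0.5776 + 0.3025 = 2.0852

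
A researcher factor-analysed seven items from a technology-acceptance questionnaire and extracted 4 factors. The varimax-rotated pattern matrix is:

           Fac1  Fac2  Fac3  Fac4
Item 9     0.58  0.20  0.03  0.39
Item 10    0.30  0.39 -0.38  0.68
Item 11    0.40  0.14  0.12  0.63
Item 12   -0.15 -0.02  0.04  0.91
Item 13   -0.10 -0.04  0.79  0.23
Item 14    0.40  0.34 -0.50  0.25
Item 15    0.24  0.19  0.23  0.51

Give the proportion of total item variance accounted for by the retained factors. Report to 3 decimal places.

0.644

SS loadings by factor: 0.8365, 0.3654, 1.0883, 2.2150; total = 4.5052.
Total variance with 7 standardized items is 7, so the solution explains 4.5052/7 = 0.6436.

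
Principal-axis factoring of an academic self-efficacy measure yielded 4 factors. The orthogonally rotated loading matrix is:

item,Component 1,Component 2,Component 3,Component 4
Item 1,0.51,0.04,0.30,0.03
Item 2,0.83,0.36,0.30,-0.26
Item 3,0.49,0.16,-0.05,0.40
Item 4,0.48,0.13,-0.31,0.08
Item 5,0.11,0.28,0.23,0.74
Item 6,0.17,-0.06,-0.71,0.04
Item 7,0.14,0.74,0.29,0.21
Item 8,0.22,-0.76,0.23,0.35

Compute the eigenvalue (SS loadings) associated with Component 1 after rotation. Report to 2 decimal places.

SS loadings for Component 1 = 0.51² + 0.83² + 0.49² + 0.48² + 0.11² + 0.17² + 0.14² + 0.22² = 0.2601 + 0.6889 + 0.2401 + 0.2304 + 0.0121 + 0.0289 + 0.0196 + 0.0484 = 1.5285

1.53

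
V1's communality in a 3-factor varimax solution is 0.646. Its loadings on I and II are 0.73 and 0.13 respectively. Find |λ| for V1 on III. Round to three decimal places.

Under orthogonal rotation h² = Σλ², so λ_III² = h² − (0.5498) = 0.646 − 0.5498 = 0.0962.
|λ| = √0.0962 = 0.3102.

0.310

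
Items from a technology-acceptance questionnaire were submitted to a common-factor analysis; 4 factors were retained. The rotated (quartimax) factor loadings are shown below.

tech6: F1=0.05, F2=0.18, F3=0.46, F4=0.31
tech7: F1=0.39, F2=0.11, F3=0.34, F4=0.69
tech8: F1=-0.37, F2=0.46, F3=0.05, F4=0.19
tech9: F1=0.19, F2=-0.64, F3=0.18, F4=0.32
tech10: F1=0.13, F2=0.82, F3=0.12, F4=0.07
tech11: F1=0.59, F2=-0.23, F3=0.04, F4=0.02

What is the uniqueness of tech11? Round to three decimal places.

h² = 0.59² + (-0.23)² + 0.04² + 0.02² = 0.3481 + 0.0529 + 0.0016 + 0.0004 = 0.4030
Uniqueness u² = 1 − h² = 1 − 0.4030 = 0.5970

0.597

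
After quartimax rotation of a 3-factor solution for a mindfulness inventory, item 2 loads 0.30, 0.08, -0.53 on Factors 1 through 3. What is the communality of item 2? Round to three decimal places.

0.377

h² = 0.30² + 0.08² + (-0.53)² = 0.0900 + 0.0064 + 0.2809 = 0.3773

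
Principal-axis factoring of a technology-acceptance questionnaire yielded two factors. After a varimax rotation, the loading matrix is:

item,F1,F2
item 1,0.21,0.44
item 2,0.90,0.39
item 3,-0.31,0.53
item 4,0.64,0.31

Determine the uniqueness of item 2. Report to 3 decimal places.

h² = 0.90² + 0.39² = 0.8100 + 0.1521 = 0.9621
Uniqueness u² = 1 − h² = 1 − 0.9621 = 0.0379

0.038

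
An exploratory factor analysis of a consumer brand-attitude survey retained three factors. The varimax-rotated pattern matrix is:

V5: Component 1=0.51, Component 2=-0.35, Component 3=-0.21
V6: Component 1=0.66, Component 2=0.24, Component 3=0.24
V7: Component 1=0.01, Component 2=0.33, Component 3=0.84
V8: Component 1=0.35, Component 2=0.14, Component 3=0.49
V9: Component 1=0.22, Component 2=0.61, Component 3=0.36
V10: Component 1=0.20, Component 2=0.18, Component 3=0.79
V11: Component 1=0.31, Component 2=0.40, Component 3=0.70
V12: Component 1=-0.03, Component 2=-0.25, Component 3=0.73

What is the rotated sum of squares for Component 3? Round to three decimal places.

SS loadings for Component 3 = (-0.21)² + 0.24² + 0.84² + 0.49² + 0.36² + 0.79² + 0.70² + 0.73² = 0.0441 + 0.0576 + 0.7056 + 0.2401 + 0.1296 + 0.6241 + 0.4900 + 0.5329 = 2.8240

2.824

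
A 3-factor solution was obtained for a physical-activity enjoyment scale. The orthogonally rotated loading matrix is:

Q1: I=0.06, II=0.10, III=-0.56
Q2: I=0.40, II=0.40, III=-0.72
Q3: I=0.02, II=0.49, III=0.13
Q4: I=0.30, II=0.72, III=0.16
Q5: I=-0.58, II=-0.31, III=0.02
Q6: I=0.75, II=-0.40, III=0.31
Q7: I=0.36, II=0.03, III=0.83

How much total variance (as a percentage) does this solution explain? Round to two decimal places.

58.97%

SS loadings by factor: 1.2825, 1.1855, 1.6599; total = 4.1279.
Total variance with 7 standardized items is 7, so the solution explains 4.1279/7 = 0.5897 = 58.97%.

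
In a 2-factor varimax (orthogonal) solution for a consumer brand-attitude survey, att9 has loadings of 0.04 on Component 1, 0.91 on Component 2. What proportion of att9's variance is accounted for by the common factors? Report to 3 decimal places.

0.830

h² = 0.04² + 0.91² = 0.0016 + 0.8281 = 0.8297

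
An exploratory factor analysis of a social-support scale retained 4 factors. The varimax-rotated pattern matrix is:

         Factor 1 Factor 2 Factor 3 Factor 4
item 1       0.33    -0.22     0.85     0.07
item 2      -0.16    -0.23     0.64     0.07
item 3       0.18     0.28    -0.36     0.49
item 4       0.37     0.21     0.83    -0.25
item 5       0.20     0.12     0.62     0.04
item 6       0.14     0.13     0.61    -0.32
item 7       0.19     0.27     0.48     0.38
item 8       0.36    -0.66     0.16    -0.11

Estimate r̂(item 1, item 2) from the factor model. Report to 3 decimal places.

r̂ = Σ λ_i·λ_j across factors = (0.33)(-0.16) + (-0.22)(-0.23) + (0.85)(0.64) + (0.07)(0.07)
  = -0.0528 +0.0506 +0.5440 +0.0049 = 0.5467

0.547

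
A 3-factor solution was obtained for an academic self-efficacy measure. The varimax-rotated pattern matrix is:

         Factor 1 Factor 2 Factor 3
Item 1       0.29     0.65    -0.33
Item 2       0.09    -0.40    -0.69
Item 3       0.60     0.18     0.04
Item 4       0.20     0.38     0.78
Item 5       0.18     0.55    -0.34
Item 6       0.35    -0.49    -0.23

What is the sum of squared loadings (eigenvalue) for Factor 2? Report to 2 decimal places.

1.30

SS loadings for Factor 2 = 0.65² + (-0.40)² + 0.18² + 0.38² + 0.55² + (-0.49)² = 0.4225 + 0.1600 + 0.0324 + 0.1444 + 0.3025 + 0.2401 = 1.3019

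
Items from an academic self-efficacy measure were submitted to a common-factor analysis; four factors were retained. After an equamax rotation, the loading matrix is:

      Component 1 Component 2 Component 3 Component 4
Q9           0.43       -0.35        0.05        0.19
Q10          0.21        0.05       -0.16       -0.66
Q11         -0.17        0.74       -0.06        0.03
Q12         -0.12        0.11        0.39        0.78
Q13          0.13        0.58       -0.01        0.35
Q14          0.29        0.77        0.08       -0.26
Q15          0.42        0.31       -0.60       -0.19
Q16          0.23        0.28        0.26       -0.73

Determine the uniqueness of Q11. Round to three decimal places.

h² = (-0.17)² + 0.74² + (-0.06)² + 0.03² = 0.0289 + 0.5476 + 0.0036 + 0.0009 = 0.5810
Uniqueness u² = 1 − h² = 1 − 0.5810 = 0.4190

0.419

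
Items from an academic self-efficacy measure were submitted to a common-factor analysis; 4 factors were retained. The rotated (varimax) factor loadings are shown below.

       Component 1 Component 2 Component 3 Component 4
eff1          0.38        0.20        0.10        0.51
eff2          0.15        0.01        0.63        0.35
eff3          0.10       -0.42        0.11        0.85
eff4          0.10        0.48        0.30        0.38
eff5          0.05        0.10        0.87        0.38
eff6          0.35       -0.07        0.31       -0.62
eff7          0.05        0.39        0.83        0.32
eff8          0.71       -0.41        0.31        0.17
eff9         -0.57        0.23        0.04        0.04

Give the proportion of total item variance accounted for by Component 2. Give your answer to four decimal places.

0.0928

SS loadings for Component 2 = 0.20² + 0.01² + (-0.42)² + 0.48² + 0.10² + (-0.07)² + 0.39² + (-0.41)² + 0.23² = 0.8349
Proportion of variance = 0.8349 / 9 = 0.0928.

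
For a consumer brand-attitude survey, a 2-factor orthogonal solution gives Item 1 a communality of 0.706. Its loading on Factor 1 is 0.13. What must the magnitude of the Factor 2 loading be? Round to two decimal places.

Under orthogonal rotation h² = Σλ², so λ_Factor 2² = h² − (0.0169) = 0.706 − 0.0169 = 0.6891.
|λ| = √0.6891 = 0.8301.

0.83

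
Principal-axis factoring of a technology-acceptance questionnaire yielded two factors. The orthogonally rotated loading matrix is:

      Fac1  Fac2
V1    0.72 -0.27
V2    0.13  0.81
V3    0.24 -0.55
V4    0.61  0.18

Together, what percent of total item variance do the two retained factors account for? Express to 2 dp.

50.72%

SS loadings by factor: 0.9650, 1.0639; total = 2.0289.
Total variance with 4 standardized items is 4, so the solution explains 2.0289/4 = 0.5072 = 50.72%.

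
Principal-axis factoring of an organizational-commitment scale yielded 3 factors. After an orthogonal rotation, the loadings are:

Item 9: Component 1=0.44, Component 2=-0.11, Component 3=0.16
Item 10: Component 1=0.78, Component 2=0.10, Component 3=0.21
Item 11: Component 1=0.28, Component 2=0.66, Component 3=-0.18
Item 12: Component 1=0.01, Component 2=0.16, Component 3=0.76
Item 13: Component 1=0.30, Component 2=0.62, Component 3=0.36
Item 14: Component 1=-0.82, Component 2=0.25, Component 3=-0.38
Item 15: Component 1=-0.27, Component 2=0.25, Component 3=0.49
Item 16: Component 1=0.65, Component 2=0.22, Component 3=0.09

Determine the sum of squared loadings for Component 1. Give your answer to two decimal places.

SS loadings for Component 1 = 0.44² + 0.78² + 0.28² + 0.01² + 0.30² + (-0.82)² + (-0.27)² + 0.65² = 0.1936 + 0.6084 + 0.0784 + 0.0001 + 0.0900 + 0.6724 + 0.0729 + 0.4225 = 2.1383

2.14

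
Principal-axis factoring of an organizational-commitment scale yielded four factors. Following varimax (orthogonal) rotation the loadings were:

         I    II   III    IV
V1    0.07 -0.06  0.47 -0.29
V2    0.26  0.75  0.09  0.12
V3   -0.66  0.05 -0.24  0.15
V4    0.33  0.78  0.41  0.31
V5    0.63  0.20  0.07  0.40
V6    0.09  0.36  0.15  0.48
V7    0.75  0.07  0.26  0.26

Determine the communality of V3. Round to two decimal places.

0.52

h² = (-0.66)² + 0.05² + (-0.24)² + 0.15² = 0.4356 + 0.0025 + 0.0576 + 0.0225 = 0.5182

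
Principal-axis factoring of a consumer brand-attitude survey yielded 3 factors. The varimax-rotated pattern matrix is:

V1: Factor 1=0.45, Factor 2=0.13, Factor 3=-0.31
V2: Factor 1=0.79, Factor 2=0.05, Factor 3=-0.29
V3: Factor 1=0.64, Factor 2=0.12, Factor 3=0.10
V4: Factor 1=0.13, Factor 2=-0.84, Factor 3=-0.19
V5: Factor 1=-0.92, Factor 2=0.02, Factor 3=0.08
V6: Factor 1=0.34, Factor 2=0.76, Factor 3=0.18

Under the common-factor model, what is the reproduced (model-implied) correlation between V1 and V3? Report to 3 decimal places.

r̂ = Σ λ_i·λ_j across factors = (0.45)(0.64) + (0.13)(0.12) + (-0.31)(0.10)
  = +0.2880 +0.0156 -0.0310 = 0.2726

0.273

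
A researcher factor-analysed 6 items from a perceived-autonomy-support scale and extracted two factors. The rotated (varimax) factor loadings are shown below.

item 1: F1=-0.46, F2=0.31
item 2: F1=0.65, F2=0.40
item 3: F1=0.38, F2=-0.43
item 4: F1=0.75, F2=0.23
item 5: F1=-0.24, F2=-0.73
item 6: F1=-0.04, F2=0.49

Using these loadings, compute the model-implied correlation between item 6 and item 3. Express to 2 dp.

-0.23

r̂ = Σ λ_i·λ_j across factors = (-0.04)(0.38) + (0.49)(-0.43)
  = -0.0152 -0.2107 = -0.2259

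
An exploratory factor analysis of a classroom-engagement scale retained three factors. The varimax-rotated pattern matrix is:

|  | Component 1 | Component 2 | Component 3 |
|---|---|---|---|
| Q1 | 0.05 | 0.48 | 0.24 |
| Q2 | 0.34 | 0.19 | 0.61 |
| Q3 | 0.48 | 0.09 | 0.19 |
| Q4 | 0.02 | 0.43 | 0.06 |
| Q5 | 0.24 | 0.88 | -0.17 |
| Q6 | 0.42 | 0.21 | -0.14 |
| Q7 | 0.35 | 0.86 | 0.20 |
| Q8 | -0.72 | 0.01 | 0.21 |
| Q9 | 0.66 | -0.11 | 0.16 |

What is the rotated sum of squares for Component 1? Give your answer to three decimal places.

1.659

SS loadings for Component 1 = 0.05² + 0.34² + 0.48² + 0.02² + 0.24² + 0.42² + 0.35² + (-0.72)² + 0.66² = 0.0025 + 0.1156 + 0.2304 + 0.0004 + 0.0576 + 0.1764 + 0.1225 + 0.5184 + 0.4356 = 1.6594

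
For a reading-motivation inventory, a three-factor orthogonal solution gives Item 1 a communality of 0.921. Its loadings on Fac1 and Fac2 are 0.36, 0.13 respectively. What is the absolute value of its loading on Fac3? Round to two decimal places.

0.88

Under orthogonal rotation h² = Σλ², so λ_Fac3² = h² − (0.1465) = 0.921 − 0.1465 = 0.7745.
|λ| = √0.7745 = 0.8801.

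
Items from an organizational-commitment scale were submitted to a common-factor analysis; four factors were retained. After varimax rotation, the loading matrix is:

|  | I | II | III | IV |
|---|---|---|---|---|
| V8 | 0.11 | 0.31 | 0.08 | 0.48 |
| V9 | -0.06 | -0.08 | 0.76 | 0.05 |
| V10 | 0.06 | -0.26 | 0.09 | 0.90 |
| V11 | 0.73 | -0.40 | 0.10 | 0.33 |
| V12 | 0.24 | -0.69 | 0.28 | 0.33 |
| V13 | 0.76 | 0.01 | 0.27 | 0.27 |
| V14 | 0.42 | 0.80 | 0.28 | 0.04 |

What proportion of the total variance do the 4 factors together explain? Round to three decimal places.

Communalities: 0.3450, 0.5901, 0.8893, 0.8118, 0.7210, 0.7235, 0.8964; Σh² = 4.9771.
Total variance with 7 standardized items is 7, so the solution explains 4.9771/7 = 0.7110.

0.711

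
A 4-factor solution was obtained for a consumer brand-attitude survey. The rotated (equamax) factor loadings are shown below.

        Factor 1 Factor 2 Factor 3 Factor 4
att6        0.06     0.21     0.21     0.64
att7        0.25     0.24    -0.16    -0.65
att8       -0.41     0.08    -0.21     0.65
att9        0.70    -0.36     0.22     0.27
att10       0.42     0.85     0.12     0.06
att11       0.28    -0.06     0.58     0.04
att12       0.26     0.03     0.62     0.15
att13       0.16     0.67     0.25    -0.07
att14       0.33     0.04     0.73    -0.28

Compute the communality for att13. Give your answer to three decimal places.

0.542

h² = 0.16² + 0.67² + 0.25² + (-0.07)² = 0.0256 + 0.4489 + 0.0625 + 0.0049 = 0.5419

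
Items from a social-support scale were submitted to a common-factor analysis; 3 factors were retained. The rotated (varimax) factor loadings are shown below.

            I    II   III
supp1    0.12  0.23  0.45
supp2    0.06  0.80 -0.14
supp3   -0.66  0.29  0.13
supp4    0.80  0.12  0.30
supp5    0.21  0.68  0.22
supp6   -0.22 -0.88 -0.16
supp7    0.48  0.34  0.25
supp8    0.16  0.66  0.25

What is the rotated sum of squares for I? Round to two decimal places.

1.44

SS loadings for I = 0.12² + 0.06² + (-0.66)² + 0.80² + 0.21² + (-0.22)² + 0.48² + 0.16² = 0.0144 + 0.0036 + 0.4356 + 0.6400 + 0.0441 + 0.0484 + 0.2304 + 0.0256 = 1.4421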